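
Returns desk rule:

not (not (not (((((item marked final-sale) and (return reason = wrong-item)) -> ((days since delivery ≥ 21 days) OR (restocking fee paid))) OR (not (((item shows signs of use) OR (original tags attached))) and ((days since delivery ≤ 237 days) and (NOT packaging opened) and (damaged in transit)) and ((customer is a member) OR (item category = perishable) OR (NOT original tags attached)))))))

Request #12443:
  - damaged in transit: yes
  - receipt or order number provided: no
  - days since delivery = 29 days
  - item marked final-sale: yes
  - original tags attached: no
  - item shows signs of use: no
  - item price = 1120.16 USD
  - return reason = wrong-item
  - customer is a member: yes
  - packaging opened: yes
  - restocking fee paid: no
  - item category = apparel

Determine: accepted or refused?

Refused

Atomic conditions:
  item marked final-sale: yes → true
  return reason = wrong-item: wrong-item == wrong-item is true
  days since delivery ≥ 21 days: 29 ≥ 21 is true
  restocking fee paid: no → false
  item shows signs of use: no → false
  original tags attached: no → false
  days since delivery ≤ 237 days: 29 ≤ 237 is true
  NOT packaging opened: yes → false
  damaged in transit: yes → true
  customer is a member: yes → true
  item category = perishable: apparel == perishable is false
  NOT original tags attached: no → true
Combine:
[1.1.1.1.1] true AND true = true
[1.1.1.1.2] true OR false = true
[1.1.1.1] true → true = true
[1.1.1.2.1.1] false OR false = false
[1.1.1.2.1] NOT false = true
[1.1.1.2.2] true AND false AND true = false
[1.1.1.2.3] true OR false OR true = true
[1.1.1.2] true AND false AND true = false
[1.1.1] true OR false = true
[1.1] NOT true = false
[1] NOT false = true
[root] NOT true = false
Overall: false → refused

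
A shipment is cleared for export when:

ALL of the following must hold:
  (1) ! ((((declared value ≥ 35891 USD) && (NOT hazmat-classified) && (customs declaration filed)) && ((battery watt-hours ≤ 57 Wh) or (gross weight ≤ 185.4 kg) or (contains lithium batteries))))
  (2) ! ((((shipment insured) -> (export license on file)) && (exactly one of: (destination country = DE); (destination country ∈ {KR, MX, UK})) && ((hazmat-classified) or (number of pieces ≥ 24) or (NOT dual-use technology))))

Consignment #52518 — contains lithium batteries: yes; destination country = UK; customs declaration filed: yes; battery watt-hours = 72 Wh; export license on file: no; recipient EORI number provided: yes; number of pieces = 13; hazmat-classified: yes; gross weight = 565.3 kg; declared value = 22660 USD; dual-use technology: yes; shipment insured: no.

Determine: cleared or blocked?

Atomic conditions:
  declared value ≥ 35891 USD: 22660 ≥ 35891 is false
  NOT hazmat-classified: yes → false
  customs declaration filed: yes → true
  battery watt-hours ≤ 57 Wh: 72 ≤ 57 is false
  gross weight ≤ 185.4 kg: 565.3 ≤ 185.4 is false
  contains lithium batteries: yes → true
  shipment insured: no → false
  export license on file: no → false
  destination country = DE: UK == DE is false
  destination country ∈ {KR, MX, UK}: UK is in the set → true
  hazmat-classified: yes → true
  number of pieces ≥ 24: 13 ≥ 24 is false
  NOT dual-use technology: yes → false
Combine:
[1.1.1] false AND false AND true = false
[1.1.2] false OR false OR true = true
[1.1] false AND true = false
[1] NOT false = true
[2.1.1] false → false (antecedent false ⇒ implication holds) = true
[2.1.2] exactly-one(false, true) = true
[2.1.3] true OR false OR false = true
[2.1] true AND true AND true = true
[2] NOT true = false
[root] true AND false = false
Overall: false → blocked

Blocked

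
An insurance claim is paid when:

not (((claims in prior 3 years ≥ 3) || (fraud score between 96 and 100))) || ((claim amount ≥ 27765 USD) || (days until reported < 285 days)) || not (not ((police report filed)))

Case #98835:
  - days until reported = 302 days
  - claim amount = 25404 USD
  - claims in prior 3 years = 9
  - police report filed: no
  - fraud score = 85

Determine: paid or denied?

Atomic conditions:
  claims in prior 3 years ≥ 3: 9 ≥ 3 is true
  fraud score between 96 and 100: 85 in [96, 100] is false
  claim amount ≥ 27765 USD: 25404 ≥ 27765 is false
  days until reported < 285 days: 302 < 285 is false
  police report filed: no → false
Combine:
[1.1] true OR false = true
[1] NOT true = false
[2] false OR false = false
[3.1] NOT false = true
[3] NOT true = false
[root] false OR false OR false = false
Overall: false → denied

Denied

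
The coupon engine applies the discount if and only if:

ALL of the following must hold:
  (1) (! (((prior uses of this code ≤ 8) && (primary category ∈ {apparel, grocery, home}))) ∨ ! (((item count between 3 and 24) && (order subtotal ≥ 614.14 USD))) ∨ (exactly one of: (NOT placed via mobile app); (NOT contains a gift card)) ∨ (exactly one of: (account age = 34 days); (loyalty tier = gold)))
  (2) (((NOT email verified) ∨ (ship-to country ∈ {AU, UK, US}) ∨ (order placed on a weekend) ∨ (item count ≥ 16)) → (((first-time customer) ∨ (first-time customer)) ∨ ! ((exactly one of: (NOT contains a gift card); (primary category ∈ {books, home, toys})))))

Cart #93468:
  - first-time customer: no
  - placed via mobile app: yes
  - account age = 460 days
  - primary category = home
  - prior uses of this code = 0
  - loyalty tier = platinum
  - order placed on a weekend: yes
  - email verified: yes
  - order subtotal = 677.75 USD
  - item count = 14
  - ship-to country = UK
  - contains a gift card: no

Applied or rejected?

Applied

Atomic conditions:
  prior uses of this code ≤ 8: 0 ≤ 8 is true
  primary category ∈ {apparel, grocery, home}: home is in the set → true
  item count between 3 and 24: 14 in [3, 24] is true
  order subtotal ≥ 614.14 USD: 677.75 ≥ 614.14 is true
  NOT placed via mobile app: yes → false
  NOT contains a gift card: no → true
  account age = 34 days: 460 == 34 is false
  loyalty tier = gold: platinum == gold is false
  NOT email verified: yes → false
  ship-to country ∈ {AU, UK, US}: UK is in the set → true
  order placed on a weekend: yes → true
  item count ≥ 16: 14 ≥ 16 is false
  first-time customer: no → false
  primary category ∈ {books, home, toys}: home is in the set → true
Combine:
[1.1.1] true AND true = true
[1.1] NOT true = false
[1.2.1] true AND true = true
[1.2] NOT true = false
[1.3] exactly-one(false, true) = true
[1.4] exactly-one(false, false) = false
[1] false OR false OR true OR false = true
[2.1] false OR true OR true OR false = true
[2.2.1] false OR false = false
[2.2.2.1] exactly-one(true, true) = false
[2.2.2] NOT false = true
[2.2] false OR true = true
[2] true → true = true
[root] true AND true = true
Overall: true → applied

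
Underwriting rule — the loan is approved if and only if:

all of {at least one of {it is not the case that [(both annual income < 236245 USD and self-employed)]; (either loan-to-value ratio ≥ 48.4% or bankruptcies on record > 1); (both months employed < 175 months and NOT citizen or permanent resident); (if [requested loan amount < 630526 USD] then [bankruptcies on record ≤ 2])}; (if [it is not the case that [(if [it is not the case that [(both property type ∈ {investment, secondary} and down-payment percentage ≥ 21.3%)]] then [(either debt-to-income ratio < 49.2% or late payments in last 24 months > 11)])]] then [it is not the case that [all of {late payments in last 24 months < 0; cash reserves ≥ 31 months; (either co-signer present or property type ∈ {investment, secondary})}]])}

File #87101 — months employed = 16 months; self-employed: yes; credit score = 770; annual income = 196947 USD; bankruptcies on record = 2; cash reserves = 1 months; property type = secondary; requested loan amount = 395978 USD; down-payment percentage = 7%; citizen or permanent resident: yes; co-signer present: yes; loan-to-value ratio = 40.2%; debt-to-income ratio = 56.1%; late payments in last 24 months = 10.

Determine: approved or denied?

Approved

Atomic conditions:
  annual income < 236245 USD: 196947 < 236245 is true
  self-employed: yes → true
  loan-to-value ratio ≥ 48.4%: 40.2 ≥ 48.4 is false
  bankruptcies on record > 1: 2 > 1 is true
  months employed < 175 months: 16 < 175 is true
  NOT citizen or permanent resident: yes → false
  requested loan amount < 630526 USD: 395978 < 630526 is true
  bankruptcies on record ≤ 2: 2 ≤ 2 is true
  property type ∈ {investment, secondary}: secondary is in the set → true
  down-payment percentage ≥ 21.3%: 7 ≥ 21.3 is false
  debt-to-income ratio < 49.2%: 56.1 < 49.2 is false
  late payments in last 24 months > 11: 10 > 11 is false
  late payments in last 24 months < 0: 10 < 0 is false
  cash reserves ≥ 31 months: 1 ≥ 31 is false
  co-signer present: yes → true
Combine:
[1.1.1] true AND true = true
[1.1] NOT true = false
[1.2] false OR true = true
[1.3] true AND false = false
[1.4] true → true = true
[1] false OR true OR false OR true = true
[2.1.1.1.1] true AND false = false
[2.1.1.1] NOT false = true
[2.1.1.2] false OR false = false
[2.1.1] true → false = false
[2.1] NOT false = true
[2.2.1.3] true OR true = true
[2.2.1] false AND false AND true = false
[2.2] NOT false = true
[2] true → true = true
[root] true AND true = true
Overall: true → approved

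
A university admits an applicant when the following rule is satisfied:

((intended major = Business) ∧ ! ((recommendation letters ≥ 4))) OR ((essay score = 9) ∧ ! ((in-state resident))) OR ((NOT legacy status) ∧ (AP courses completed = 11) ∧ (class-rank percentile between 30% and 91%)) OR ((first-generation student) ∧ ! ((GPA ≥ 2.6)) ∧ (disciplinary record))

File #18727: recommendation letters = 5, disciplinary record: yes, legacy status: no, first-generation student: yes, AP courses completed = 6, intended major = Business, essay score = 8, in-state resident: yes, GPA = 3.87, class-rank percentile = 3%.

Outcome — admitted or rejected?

Atomic conditions:
  intended major = Business: Business == Business is true
  recommendation letters ≥ 4: 5 ≥ 4 is true
  essay score = 9: 8 == 9 is false
  in-state resident: yes → true
  NOT legacy status: no → true
  AP courses completed = 11: 6 == 11 is false
  class-rank percentile between 30% and 91%: 3 in [30, 91] is false
  first-generation student: yes → true
  GPA ≥ 2.6: 3.87 ≥ 2.6 is true
  disciplinary record: yes → true
Combine:
[1.2] NOT true = false
[1] true AND false = false
[2.2] NOT true = false
[2] false AND false = false
[3] true AND false AND false = false
[4.2] NOT true = false
[4] true AND false AND true = false
[root] false OR false OR false OR false = false
Overall: false → rejected

Rejected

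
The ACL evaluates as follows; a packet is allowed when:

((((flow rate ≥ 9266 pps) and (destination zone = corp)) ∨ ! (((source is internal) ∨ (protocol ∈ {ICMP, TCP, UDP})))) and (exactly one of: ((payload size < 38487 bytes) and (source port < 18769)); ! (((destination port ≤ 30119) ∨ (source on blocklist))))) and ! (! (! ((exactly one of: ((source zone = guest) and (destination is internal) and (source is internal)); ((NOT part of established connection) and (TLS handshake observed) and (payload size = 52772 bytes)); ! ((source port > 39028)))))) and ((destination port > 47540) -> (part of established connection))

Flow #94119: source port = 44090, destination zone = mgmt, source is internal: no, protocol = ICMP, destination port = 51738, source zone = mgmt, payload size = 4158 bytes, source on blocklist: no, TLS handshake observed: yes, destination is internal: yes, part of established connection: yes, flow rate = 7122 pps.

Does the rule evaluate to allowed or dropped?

Dropped

Atomic conditions:
  flow rate ≥ 9266 pps: 7122 ≥ 9266 is false
  destination zone = corp: mgmt == corp is false
  source is internal: no → false
  protocol ∈ {ICMP, TCP, UDP}: ICMP is in the set → true
  payload size < 38487 bytes: 4158 < 38487 is true
  source port < 18769: 44090 < 18769 is false
  destination port ≤ 30119: 51738 ≤ 30119 is false
  source on blocklist: no → false
  source zone = guest: mgmt == guest is false
  destination is internal: yes → true
  NOT part of established connection: yes → false
  TLS handshake observed: yes → true
  payload size = 52772 bytes: 4158 == 52772 is false
  source port > 39028: 44090 > 39028 is true
  destination port > 47540: 51738 > 47540 is true
  part of established connection: yes → true
Combine:
[1.1.1] false AND false = false
[1.1.2.1] false OR true = true
[1.1.2] NOT true = false
[1.1] false OR false = false
[1.2.1] true AND false = false
[1.2.2.1] false OR false = false
[1.2.2] NOT false = true
[1.2] exactly-one(false, true) = true
[1] false AND true = false
[2.1.1.1.1] false AND true AND false = false
[2.1.1.1.2] false AND true AND false = false
[2.1.1.1.3] NOT true = false
[2.1.1.1] exactly-one(false, false, false) = false
[2.1.1] NOT false = true
[2.1] NOT true = false
[2] NOT false = true
[3] true → true = true
[root] false AND true AND true = false
Overall: false → dropped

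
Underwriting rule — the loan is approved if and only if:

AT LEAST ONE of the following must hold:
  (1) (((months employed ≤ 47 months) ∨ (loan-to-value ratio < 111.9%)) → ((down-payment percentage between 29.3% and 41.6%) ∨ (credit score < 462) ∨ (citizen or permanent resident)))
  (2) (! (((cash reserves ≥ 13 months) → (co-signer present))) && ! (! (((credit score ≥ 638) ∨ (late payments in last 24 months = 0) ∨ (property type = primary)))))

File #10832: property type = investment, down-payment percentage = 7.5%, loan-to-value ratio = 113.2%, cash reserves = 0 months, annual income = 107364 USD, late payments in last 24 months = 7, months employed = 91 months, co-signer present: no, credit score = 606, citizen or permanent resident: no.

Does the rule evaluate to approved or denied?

Approved

Atomic conditions:
  months employed ≤ 47 months: 91 ≤ 47 is false
  loan-to-value ratio < 111.9%: 113.2 < 111.9 is false
  down-payment percentage between 29.3% and 41.6%: 7.5 in [29.3, 41.6] is false
  credit score < 462: 606 < 462 is false
  citizen or permanent resident: no → false
  cash reserves ≥ 13 months: 0 ≥ 13 is false
  co-signer present: no → false
  credit score ≥ 638: 606 ≥ 638 is false
  late payments in last 24 months = 0: 7 == 0 is false
  property type = primary: investment == primary is false
Combine:
[1.1] false OR false = false
[1.2] false OR false OR false = false
[1] false → false (antecedent false ⇒ implication holds) = true
[2.1.1] false → false (antecedent false ⇒ implication holds) = true
[2.1] NOT true = false
[2.2.1.1] false OR false OR false = false
[2.2.1] NOT false = true
[2.2] NOT true = false
[2] false AND false = false
[root] true OR false = true
Overall: true → approved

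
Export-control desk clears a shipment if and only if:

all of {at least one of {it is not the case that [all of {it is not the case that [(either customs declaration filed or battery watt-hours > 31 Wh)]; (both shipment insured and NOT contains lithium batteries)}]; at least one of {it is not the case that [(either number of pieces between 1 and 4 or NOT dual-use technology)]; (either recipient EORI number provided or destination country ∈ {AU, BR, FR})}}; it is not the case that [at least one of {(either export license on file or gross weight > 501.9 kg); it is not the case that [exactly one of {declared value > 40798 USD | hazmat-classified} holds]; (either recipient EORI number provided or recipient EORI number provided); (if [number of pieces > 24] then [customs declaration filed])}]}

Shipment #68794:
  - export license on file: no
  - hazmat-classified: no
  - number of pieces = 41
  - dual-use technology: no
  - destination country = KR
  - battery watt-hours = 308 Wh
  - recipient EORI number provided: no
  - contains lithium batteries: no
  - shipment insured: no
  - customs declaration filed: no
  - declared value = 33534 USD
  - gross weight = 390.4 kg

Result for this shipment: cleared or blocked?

Atomic conditions:
  customs declaration filed: no → false
  battery watt-hours > 31 Wh: 308 > 31 is true
  shipment insured: no → false
  NOT contains lithium batteries: no → true
  number of pieces between 1 and 4: 41 in [1, 4] is false
  NOT dual-use technology: no → true
  recipient EORI number provided: no → false
  destination country ∈ {AU, BR, FR}: KR is not in the set → false
  export license on file: no → false
  gross weight > 501.9 kg: 390.4 > 501.9 is false
  declared value > 40798 USD: 33534 > 40798 is false
  hazmat-classified: no → false
  number of pieces > 24: 41 > 24 is true
Combine:
[1.1.1.1.1] false OR true = true
[1.1.1.1] NOT true = false
[1.1.1.2] false AND true = false
[1.1.1] false AND false = false
[1.1] NOT false = true
[1.2.1.1] false OR true = true
[1.2.1] NOT true = false
[1.2.2] false OR false = false
[1.2] false OR false = false
[1] true OR false = true
[2.1.1] false OR false = false
[2.1.2.1] exactly-one(false, false) = false
[2.1.2] NOT false = true
[2.1.3] false OR false = false
[2.1.4] true → false = false
[2.1] false OR true OR false OR false = true
[2] NOT true = false
[root] true AND false = false
Overall: false → blocked

Blocked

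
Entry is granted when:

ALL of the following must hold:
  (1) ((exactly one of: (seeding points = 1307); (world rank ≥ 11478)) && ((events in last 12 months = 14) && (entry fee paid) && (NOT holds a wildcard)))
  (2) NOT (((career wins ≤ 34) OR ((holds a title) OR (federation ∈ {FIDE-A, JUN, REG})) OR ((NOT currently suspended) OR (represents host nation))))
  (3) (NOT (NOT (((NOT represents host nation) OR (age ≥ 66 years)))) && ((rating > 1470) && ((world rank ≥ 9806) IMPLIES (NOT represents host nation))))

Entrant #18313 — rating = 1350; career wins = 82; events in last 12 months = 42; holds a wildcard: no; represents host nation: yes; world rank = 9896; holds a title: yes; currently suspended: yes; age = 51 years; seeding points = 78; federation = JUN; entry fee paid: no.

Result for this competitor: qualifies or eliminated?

Eliminated

Atomic conditions:
  seeding points = 1307: 78 == 1307 is false
  world rank ≥ 11478: 9896 ≥ 11478 is false
  events in last 12 months = 14: 42 == 14 is false
  entry fee paid: no → false
  NOT holds a wildcard: no → true
  career wins ≤ 34: 82 ≤ 34 is false
  holds a title: yes → true
  federation ∈ {FIDE-A, JUN, REG}: JUN is in the set → true
  NOT currently suspended: yes → false
  represents host nation: yes → true
  NOT represents host nation: yes → false
  age ≥ 66 years: 51 ≥ 66 is false
  rating > 1470: 1350 > 1470 is false
  world rank ≥ 9806: 9896 ≥ 9806 is true
Combine:
[1.1] exactly-one(false, false) = false
[1.2] false AND false AND true = false
[1] false AND false = false
[2.1.2] true OR true = true
[2.1.3] false OR true = true
[2.1] false OR true OR true = true
[2] NOT true = false
[3.1.1.1] false OR false = false
[3.1.1] NOT false = true
[3.1] NOT true = false
[3.2.2] true → false = false
[3.2] false AND false = false
[3] false AND false = false
[root] false AND false AND false = false
Overall: false → eliminated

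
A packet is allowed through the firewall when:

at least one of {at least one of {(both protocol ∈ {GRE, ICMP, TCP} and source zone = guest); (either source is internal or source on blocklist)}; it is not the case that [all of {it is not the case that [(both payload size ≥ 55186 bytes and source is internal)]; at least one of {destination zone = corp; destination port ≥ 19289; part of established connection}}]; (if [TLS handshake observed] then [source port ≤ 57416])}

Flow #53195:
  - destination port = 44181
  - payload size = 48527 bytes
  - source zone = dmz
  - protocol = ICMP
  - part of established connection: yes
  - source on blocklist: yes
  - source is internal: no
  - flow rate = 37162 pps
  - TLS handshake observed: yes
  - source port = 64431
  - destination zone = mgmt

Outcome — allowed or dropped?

Allowed

Atomic conditions:
  protocol ∈ {GRE, ICMP, TCP}: ICMP is in the set → true
  source zone = guest: dmz == guest is false
  source is internal: no → false
  source on blocklist: yes → true
  payload size ≥ 55186 bytes: 48527 ≥ 55186 is false
  destination zone = corp: mgmt == corp is false
  destination port ≥ 19289: 44181 ≥ 19289 is true
  part of established connection: yes → true
  TLS handshake observed: yes → true
  source port ≤ 57416: 64431 ≤ 57416 is false
Combine:
[1.1] true AND false = false
[1.2] false OR true = true
[1] false OR true = true
[2.1.1.1] false AND false = false
[2.1.1] NOT false = true
[2.1.2] false OR true OR true = true
[2.1] true AND true = true
[2] NOT true = false
[3] true → false = false
[root] true OR false OR false = true
Overall: true → allowed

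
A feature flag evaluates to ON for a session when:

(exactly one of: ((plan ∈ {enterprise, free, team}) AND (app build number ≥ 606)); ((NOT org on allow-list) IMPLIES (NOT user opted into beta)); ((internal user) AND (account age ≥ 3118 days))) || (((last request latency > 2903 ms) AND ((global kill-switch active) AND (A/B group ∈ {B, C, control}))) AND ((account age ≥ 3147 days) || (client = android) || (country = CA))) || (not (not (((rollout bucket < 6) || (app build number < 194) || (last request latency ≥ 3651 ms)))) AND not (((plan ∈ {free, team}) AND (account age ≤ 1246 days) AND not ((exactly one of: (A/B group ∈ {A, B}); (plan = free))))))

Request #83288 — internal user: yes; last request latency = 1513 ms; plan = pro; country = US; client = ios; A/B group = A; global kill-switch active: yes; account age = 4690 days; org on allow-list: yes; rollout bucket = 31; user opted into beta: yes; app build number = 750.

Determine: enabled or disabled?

Disabled

Atomic conditions:
  plan ∈ {enterprise, free, team}: pro is not in the set → false
  app build number ≥ 606: 750 ≥ 606 is true
  NOT org on allow-list: yes → false
  NOT user opted into beta: yes → false
  internal user: yes → true
  account age ≥ 3118 days: 4690 ≥ 3118 is true
  last request latency > 2903 ms: 1513 > 2903 is false
  global kill-switch active: yes → true
  A/B group ∈ {B, C, control}: A is not in the set → false
  account age ≥ 3147 days: 4690 ≥ 3147 is true
  client = android: ios == android is false
  country = CA: US == CA is false
  rollout bucket < 6: 31 < 6 is false
  app build number < 194: 750 < 194 is false
  last request latency ≥ 3651 ms: 1513 ≥ 3651 is false
  plan ∈ {free, team}: pro is not in the set → false
  account age ≤ 1246 days: 4690 ≤ 1246 is false
  A/B group ∈ {A, B}: A is in the set → true
  plan = free: pro == free is false
Combine:
[1.1] false AND true = false
[1.2] false → false (antecedent false ⇒ implication holds) = true
[1.3] true AND true = true
[1] exactly-one(false, true, true) = false
[2.1.2] true AND false = false
[2.1] false AND false = false
[2.2] true OR false OR false = true
[2] false AND true = false
[3.1.1.1] false OR false OR false = false
[3.1.1] NOT false = true
[3.1] NOT true = false
[3.2.1.3.1] exactly-one(true, false) = true
[3.2.1.3] NOT true = false
[3.2.1] false AND false AND false = false
[3.2] NOT false = true
[3] false AND true = false
[root] false OR false OR false = false
Overall: false → disabled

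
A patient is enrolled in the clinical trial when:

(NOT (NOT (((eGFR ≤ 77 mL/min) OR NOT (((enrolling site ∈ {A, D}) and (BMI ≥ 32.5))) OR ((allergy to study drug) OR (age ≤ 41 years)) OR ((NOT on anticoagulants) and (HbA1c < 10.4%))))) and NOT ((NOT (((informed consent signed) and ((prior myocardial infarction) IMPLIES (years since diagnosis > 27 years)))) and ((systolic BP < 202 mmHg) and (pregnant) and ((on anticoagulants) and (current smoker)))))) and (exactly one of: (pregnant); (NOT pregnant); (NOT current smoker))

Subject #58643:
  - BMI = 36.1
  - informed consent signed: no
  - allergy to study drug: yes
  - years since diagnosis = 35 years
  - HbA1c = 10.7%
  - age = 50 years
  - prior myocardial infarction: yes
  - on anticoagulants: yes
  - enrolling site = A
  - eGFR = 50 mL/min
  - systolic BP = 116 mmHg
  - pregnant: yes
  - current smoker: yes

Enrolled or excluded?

Excluded

Atomic conditions:
  eGFR ≤ 77 mL/min: 50 ≤ 77 is true
  enrolling site ∈ {A, D}: A is in the set → true
  BMI ≥ 32.5: 36.1 ≥ 32.5 is true
  allergy to study drug: yes → true
  age ≤ 41 years: 50 ≤ 41 is false
  NOT on anticoagulants: yes → false
  HbA1c < 10.4%: 10.7 < 10.4 is false
  informed consent signed: no → false
  prior myocardial infarction: yes → true
  years since diagnosis > 27 years: 35 > 27 is true
  systolic BP < 202 mmHg: 116 < 202 is true
  pregnant: yes → true
  on anticoagulants: yes → true
  current smoker: yes → true
  NOT pregnant: yes → false
  NOT current smoker: yes → false
Combine:
[1.1.1.1.2.1] true AND true = true
[1.1.1.1.2] NOT true = false
[1.1.1.1.3] true OR false = true
[1.1.1.1.4] false AND false = false
[1.1.1.1] true OR false OR true OR false = true
[1.1.1] NOT true = false
[1.1] NOT false = true
[1.2.1.1.1.2] true → true = true
[1.2.1.1.1] false AND true = false
[1.2.1.1] NOT false = true
[1.2.1.2.3] true AND true = true
[1.2.1.2] true AND true AND true = true
[1.2.1] true AND true = true
[1.2] NOT true = false
[1] true AND false = false
[2] exactly-one(true, false, false) = true
[root] false AND true = false
Overall: false → excluded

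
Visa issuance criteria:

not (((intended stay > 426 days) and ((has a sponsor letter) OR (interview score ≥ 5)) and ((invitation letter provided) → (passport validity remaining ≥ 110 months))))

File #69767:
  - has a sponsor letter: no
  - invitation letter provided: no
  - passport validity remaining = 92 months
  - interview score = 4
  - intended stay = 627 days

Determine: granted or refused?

Granted

Atomic conditions:
  intended stay > 426 days: 627 > 426 is true
  has a sponsor letter: no → false
  interview score ≥ 5: 4 ≥ 5 is false
  invitation letter provided: no → false
  passport validity remaining ≥ 110 months: 92 ≥ 110 is false
Combine:
[1.2] false OR false = false
[1.3] false → false (antecedent false ⇒ implication holds) = true
[1] true AND false AND true = false
[root] NOT false = true
Overall: true → granted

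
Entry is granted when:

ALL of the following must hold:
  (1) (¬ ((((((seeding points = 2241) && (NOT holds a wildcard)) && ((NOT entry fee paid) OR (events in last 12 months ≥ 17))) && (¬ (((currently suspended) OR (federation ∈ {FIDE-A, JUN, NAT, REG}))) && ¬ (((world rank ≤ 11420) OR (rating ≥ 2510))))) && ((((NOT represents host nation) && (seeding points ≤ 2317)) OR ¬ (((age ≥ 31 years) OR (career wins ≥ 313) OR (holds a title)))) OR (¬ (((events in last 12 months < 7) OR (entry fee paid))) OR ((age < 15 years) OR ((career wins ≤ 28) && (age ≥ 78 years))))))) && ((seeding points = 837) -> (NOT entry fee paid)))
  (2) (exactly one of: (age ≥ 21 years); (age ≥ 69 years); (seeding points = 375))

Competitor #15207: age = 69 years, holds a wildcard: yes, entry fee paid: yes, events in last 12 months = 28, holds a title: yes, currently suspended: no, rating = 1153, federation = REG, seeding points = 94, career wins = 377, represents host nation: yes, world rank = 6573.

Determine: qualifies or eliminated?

Eliminated

Atomic conditions:
  seeding points = 2241: 94 == 2241 is false
  NOT holds a wildcard: yes → false
  NOT entry fee paid: yes → false
  events in last 12 months ≥ 17: 28 ≥ 17 is true
  currently suspended: no → false
  federation ∈ {FIDE-A, JUN, NAT, REG}: REG is in the set → true
  world rank ≤ 11420: 6573 ≤ 11420 is true
  rating ≥ 2510: 1153 ≥ 2510 is false
  NOT represents host nation: yes → false
  seeding points ≤ 2317: 94 ≤ 2317 is true
  age ≥ 31 years: 69 ≥ 31 is true
  career wins ≥ 313: 377 ≥ 313 is true
  holds a title: yes → true
  events in last 12 months < 7: 28 < 7 is false
  entry fee paid: yes → true
  age < 15 years: 69 < 15 is false
  career wins ≤ 28: 377 ≤ 28 is false
  age ≥ 78 years: 69 ≥ 78 is false
  seeding points = 837: 94 == 837 is false
  age ≥ 21 years: 69 ≥ 21 is true
  age ≥ 69 years: 69 ≥ 69 is true
  seeding points = 375: 94 == 375 is false
Combine:
[1.1.1.1.1.1] false AND false = false
[1.1.1.1.1.2] false OR true = true
[1.1.1.1.1] false AND true = false
[1.1.1.1.2.1.1] false OR true = true
[1.1.1.1.2.1] NOT true = false
[1.1.1.1.2.2.1] true OR false = true
[1.1.1.1.2.2] NOT true = false
[1.1.1.1.2] false AND false = false
[1.1.1.1] false AND false = false
[1.1.1.2.1.1] false AND true = false
[1.1.1.2.1.2.1] true OR true OR true = true
[1.1.1.2.1.2] NOT true = false
[1.1.1.2.1] false OR false = false
[1.1.1.2.2.1.1] false OR true = true
[1.1.1.2.2.1] NOT true = false
[1.1.1.2.2.2.2] false AND false = false
[1.1.1.2.2.2] false OR false = false
[1.1.1.2.2] false OR false = false
[1.1.1.2] false OR false = false
[1.1.1] false AND false = false
[1.1] NOT false = true
[1.2] false → false (antecedent false ⇒ implication holds) = true
[1] true AND true = true
[2] exactly-one(true, true, false) = false
[root] true AND false = false
Overall: false → eliminated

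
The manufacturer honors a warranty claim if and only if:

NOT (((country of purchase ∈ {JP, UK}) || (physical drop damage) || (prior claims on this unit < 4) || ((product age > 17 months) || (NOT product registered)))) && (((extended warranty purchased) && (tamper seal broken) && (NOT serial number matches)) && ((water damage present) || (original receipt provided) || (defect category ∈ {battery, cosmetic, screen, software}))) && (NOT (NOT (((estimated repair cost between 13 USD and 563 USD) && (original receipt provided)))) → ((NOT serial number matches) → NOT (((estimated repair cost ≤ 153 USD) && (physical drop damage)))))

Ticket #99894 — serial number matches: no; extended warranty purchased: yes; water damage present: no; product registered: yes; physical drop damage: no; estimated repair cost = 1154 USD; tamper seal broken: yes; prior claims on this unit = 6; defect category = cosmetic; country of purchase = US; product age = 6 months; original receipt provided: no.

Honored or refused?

Atomic conditions:
  country of purchase ∈ {JP, UK}: US is not in the set → false
  physical drop damage: no → false
  prior claims on this unit < 4: 6 < 4 is false
  product age > 17 months: 6 > 17 is false
  NOT product registered: yes → false
  extended warranty purchased: yes → true
  tamper seal broken: yes → true
  NOT serial number matches: no → true
  water damage present: no → false
  original receipt provided: no → false
  defect category ∈ {battery, cosmetic, screen, software}: cosmetic is in the set → true
  estimated repair cost between 13 USD and 563 USD: 1154 in [13, 563] is false
  estimated repair cost ≤ 153 USD: 1154 ≤ 153 is false
Combine:
[1.1.4] false OR false = false
[1.1] false OR false OR false OR false = false
[1] NOT false = true
[2.1] true AND true AND true = true
[2.2] false OR false OR true = true
[2] true AND true = true
[3.1.1.1] false AND false = false
[3.1.1] NOT false = true
[3.1] NOT true = false
[3.2.2.1] false AND false = false
[3.2.2] NOT false = true
[3.2] true → true = true
[3] false → true (antecedent false ⇒ implication holds) = true
[root] true AND true AND true = true
Overall: true → honored

Honored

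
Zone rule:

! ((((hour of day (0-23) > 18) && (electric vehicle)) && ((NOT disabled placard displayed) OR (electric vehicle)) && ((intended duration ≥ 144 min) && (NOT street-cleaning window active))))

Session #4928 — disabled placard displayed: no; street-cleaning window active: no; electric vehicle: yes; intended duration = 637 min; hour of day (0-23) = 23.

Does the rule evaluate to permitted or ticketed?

Ticketed

Atomic conditions:
  hour of day (0-23) > 18: 23 > 18 is true
  electric vehicle: yes → true
  NOT disabled placard displayed: no → true
  intended duration ≥ 144 min: 637 ≥ 144 is true
  NOT street-cleaning window active: no → true
Combine:
[1.1] true AND true = true
[1.2] true OR true = true
[1.3] true AND true = true
[1] true AND true AND true = true
[root] NOT true = false
Overall: false → ticketed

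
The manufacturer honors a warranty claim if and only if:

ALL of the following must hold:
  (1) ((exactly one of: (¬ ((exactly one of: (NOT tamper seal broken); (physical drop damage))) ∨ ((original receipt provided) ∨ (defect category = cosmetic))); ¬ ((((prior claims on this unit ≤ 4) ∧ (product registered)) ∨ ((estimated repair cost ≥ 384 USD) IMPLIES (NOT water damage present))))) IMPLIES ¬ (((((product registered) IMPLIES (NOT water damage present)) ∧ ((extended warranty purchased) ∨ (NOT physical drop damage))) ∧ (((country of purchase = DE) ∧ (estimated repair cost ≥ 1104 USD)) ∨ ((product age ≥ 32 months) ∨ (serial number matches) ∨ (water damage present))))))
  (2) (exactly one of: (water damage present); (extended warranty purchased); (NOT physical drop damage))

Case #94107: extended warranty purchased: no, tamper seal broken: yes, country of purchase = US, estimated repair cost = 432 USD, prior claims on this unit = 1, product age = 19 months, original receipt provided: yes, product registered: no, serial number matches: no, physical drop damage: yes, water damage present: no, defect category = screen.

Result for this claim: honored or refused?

Refused

Atomic conditions:
  NOT tamper seal broken: yes → false
  physical drop damage: yes → true
  original receipt provided: yes → true
  defect category = cosmetic: screen == cosmetic is false
  prior claims on this unit ≤ 4: 1 ≤ 4 is true
  product registered: no → false
  estimated repair cost ≥ 384 USD: 432 ≥ 384 is true
  NOT water damage present: no → true
  extended warranty purchased: no → false
  NOT physical drop damage: yes → false
  country of purchase = DE: US == DE is false
  estimated repair cost ≥ 1104 USD: 432 ≥ 1104 is false
  product age ≥ 32 months: 19 ≥ 32 is false
  serial number matches: no → false
  water damage present: no → false
Combine:
[1.1.1.1.1] exactly-one(false, true) = true
[1.1.1.1] NOT true = false
[1.1.1.2] true OR false = true
[1.1.1] false OR true = true
[1.1.2.1.1] true AND false = false
[1.1.2.1.2] true → true = true
[1.1.2.1] false OR true = true
[1.1.2] NOT true = false
[1.1] exactly-one(true, false) = true
[1.2.1.1.1] false → true (antecedent false ⇒ implication holds) = true
[1.2.1.1.2] false OR false = false
[1.2.1.1] true AND false = false
[1.2.1.2.1] false AND false = false
[1.2.1.2.2] false OR false OR false = false
[1.2.1.2] false OR false = false
[1.2.1] false AND false = false
[1.2] NOT false = true
[1] true → true = true
[2] exactly-one(false, false, false) = false
[root] true AND false = false
Overall: false → refused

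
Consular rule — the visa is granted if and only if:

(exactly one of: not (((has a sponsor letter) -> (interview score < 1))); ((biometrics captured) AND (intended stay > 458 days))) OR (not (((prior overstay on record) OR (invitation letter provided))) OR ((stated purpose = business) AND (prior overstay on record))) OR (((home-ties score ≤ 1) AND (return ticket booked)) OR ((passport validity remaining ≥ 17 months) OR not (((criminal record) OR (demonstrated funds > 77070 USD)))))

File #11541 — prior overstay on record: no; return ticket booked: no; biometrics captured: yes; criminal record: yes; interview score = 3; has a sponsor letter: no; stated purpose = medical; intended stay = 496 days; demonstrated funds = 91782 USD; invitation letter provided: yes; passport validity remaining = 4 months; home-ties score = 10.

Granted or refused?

Atomic conditions:
  has a sponsor letter: no → false
  interview score < 1: 3 < 1 is false
  biometrics captured: yes → true
  intended stay > 458 days: 496 > 458 is true
  prior overstay on record: no → false
  invitation letter provided: yes → true
  stated purpose = business: medical == business is false
  home-ties score ≤ 1: 10 ≤ 1 is false
  return ticket booked: no → false
  passport validity remaining ≥ 17 months: 4 ≥ 17 is false
  criminal record: yes → true
  demonstrated funds > 77070 USD: 91782 > 77070 is true
Combine:
[1.1.1] false → false (antecedent false ⇒ implication holds) = true
[1.1] NOT true = false
[1.2] true AND true = true
[1] exactly-one(false, true) = true
[2.1.1] false OR true = true
[2.1] NOT true = false
[2.2] false AND false = false
[2] false OR false = false
[3.1] false AND false = false
[3.2.2.1] true OR true = true
[3.2.2] NOT true = false
[3.2] false OR false = false
[3] false OR false = false
[root] true OR false OR false = true
Overall: true → granted

Granted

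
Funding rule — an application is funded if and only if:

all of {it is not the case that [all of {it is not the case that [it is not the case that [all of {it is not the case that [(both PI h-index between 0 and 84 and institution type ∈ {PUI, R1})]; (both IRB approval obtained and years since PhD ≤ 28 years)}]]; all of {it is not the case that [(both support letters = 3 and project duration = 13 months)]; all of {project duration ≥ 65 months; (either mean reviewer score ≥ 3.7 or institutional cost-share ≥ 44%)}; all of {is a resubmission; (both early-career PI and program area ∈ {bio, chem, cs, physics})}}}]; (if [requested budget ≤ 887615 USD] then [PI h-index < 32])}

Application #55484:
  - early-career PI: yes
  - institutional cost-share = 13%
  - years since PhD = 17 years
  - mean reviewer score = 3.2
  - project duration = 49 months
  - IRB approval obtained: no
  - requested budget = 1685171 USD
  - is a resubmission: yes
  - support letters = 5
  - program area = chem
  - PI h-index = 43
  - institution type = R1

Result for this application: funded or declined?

Funded

Atomic conditions:
  PI h-index between 0 and 84: 43 in [0, 84] is true
  institution type ∈ {PUI, R1}: R1 is in the set → true
  IRB approval obtained: no → false
  years since PhD ≤ 28 years: 17 ≤ 28 is true
  support letters = 3: 5 == 3 is false
  project duration = 13 months: 49 == 13 is false
  project duration ≥ 65 months: 49 ≥ 65 is false
  mean reviewer score ≥ 3.7: 3.2 ≥ 3.7 is false
  institutional cost-share ≥ 44%: 13 ≥ 44 is false
  is a resubmission: yes → true
  early-career PI: yes → true
  program area ∈ {bio, chem, cs, physics}: chem is in the set → true
  requested budget ≤ 887615 USD: 1685171 ≤ 887615 is false
  PI h-index < 32: 43 < 32 is false
Combine:
[1.1.1.1.1.1.1] true AND true = true
[1.1.1.1.1.1] NOT true = false
[1.1.1.1.1.2] false AND true = false
[1.1.1.1.1] false AND false = false
[1.1.1.1] NOT false = true
[1.1.1] NOT true = false
[1.1.2.1.1] false AND false = false
[1.1.2.1] NOT false = true
[1.1.2.2.2] false OR false = false
[1.1.2.2] false AND false = false
[1.1.2.3.2] true AND true = true
[1.1.2.3] true AND true = true
[1.1.2] true AND false AND true = false
[1.1] false AND false = false
[1] NOT false = true
[2] false → false (antecedent false ⇒ implication holds) = true
[root] true AND true = true
Overall: true → funded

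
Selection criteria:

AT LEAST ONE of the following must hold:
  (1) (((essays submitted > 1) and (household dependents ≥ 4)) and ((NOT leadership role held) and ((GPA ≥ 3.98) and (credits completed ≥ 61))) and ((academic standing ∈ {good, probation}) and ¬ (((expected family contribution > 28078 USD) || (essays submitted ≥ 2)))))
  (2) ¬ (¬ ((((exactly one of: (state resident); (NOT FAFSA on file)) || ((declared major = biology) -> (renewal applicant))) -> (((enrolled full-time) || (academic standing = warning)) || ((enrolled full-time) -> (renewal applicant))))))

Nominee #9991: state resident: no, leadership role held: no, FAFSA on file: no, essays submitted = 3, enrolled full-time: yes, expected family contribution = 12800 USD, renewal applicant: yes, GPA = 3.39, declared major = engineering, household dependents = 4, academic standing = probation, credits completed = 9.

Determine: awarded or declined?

Awarded

Atomic conditions:
  essays submitted > 1: 3 > 1 is true
  household dependents ≥ 4: 4 ≥ 4 is true
  NOT leadership role held: no → true
  GPA ≥ 3.98: 3.39 ≥ 3.98 is false
  credits completed ≥ 61: 9 ≥ 61 is false
  academic standing ∈ {good, probation}: probation is in the set → true
  expected family contribution > 28078 USD: 12800 > 28078 is false
  essays submitted ≥ 2: 3 ≥ 2 is true
  state resident: no → false
  NOT FAFSA on file: no → true
  declared major = biology: engineering == biology is false
  renewal applicant: yes → true
  enrolled full-time: yes → true
  academic standing = warning: probation == warning is false
Combine:
[1.1] true AND true = true
[1.2.2] false AND false = false
[1.2] true AND false = false
[1.3.2.1] false OR true = true
[1.3.2] NOT true = false
[1.3] true AND false = false
[1] true AND false AND false = false
[2.1.1.1.1] exactly-one(false, true) = true
[2.1.1.1.2] false → true (antecedent false ⇒ implication holds) = true
[2.1.1.1] true OR true = true
[2.1.1.2.1] true OR false = true
[2.1.1.2.2] true → true = true
[2.1.1.2] true OR true = true
[2.1.1] true → true = true
[2.1] NOT true = false
[2] NOT false = true
[root] false OR true = true
Overall: true → awarded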